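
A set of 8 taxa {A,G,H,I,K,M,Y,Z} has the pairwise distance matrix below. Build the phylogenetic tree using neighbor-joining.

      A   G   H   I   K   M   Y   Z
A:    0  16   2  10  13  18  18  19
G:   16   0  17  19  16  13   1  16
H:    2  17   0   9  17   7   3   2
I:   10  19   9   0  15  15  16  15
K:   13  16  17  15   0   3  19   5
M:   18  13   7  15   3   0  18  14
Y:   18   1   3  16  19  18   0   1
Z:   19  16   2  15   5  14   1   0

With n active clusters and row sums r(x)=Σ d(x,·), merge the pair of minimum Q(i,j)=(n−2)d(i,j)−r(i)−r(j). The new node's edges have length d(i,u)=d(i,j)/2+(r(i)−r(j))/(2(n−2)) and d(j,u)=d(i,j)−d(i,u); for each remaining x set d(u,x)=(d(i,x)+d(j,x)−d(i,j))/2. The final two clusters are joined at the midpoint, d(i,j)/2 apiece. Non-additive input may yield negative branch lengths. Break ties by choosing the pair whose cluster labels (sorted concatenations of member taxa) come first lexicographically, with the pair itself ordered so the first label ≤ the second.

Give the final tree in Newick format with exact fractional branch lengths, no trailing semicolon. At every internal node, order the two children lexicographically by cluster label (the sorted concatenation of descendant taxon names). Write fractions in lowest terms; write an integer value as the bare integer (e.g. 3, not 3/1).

1. join G+Y (d=1, Q=-168) ⇒ GY; edges |G|=7/3, |Y|=-4/3
  updated: d(A,GY)=33/2, d(GY,H)=19/2, d(GY,I)=17, d(GY,K)=17, d(GY,M)=15, d(GY,Z)=8
2. join K+M (d=3, Q=-127) ⇒ KM; edges |K|=13/10, |M|=17/10
  updated: d(A,KM)=14, d(GY,KM)=29/2, d(H,KM)=21/2, d(I,KM)=27/2, d(KM,Z)=8
3. join A+H (d=2, Q=-173/2) ⇒ AH; edges |A|=73/16, |H|=-41/16
  updated: d(AH,GY)=12, d(AH,I)=17/2, d(AH,KM)=45/4, d(AH,Z)=19/2
4. join AH+I (d=17/2, Q=-279/4) ⇒ AHI; edges |AH|=17/8, |I|=51/8
  updated: d(AHI,GY)=41/4, d(AHI,KM)=65/8, d(AHI,Z)=8
5. join AHI+KM (d=65/8, Q=-163/4) ⇒ AHIKM; edges |AHI|=3, |KM|=41/8
  updated: d(AHIKM,GY)=133/16, d(AHIKM,Z)=63/16
6. join AHIKM+GY (d=133/16, Q=-81/4) ⇒ AGHIKMY; edges |AHIKM|=17/8, |GY|=99/16
  updated: d(AGHIKMY,Z)=29/16
7. join AGHIKMY+Z (d=29/16) ⇒ AGHIKMYZ; edges |AGHIKMY|=29/32, |Z|=29/32
final tree: (((((A:73/16,H:-41/16):17/8,I:51/8):3,(K:13/10,M:17/10):41/8):17/8,(G:7/3,Y:-4/3):99/16):29/32,Z:29/32)
total length: 131/4

(((((A:73/16,H:-41/16):17/8,I:51/8):3,(K:13/10,M:17/10):41/8):17/8,(G:7/3,Y:-4/3):99/16):29/32,Z:29/32)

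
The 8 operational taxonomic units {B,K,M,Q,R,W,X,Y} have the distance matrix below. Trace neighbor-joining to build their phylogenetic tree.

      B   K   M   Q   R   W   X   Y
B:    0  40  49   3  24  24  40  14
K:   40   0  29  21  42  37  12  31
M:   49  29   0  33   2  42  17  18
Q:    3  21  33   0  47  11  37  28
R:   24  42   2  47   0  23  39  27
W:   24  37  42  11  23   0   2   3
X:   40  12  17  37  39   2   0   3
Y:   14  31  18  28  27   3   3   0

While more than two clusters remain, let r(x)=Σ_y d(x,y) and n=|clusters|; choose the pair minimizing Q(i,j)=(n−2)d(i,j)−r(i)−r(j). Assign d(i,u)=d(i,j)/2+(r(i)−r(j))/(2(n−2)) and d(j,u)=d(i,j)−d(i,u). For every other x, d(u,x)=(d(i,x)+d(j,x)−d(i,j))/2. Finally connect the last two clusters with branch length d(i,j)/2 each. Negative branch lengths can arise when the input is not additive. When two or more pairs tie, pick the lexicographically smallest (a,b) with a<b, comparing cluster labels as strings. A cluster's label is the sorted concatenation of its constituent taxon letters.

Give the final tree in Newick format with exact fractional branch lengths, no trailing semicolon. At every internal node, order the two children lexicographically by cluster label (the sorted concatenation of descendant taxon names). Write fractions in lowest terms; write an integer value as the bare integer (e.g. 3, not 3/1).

step 1: merge (M,R) at d=2, Q=-382; branch lengths M→-1/6, R→13/6; new cluster MR
  updated: d(B,MR)=71/2, d(K,MR)=69/2, d(MR,Q)=39, d(MR,W)=63/2, d(MR,X)=27, d(MR,Y)=43/2
step 2: merge (B,Q) at d=3, Q=-561/2; branch lengths B→13/4, Q→-1/4; new cluster BQ
  updated: d(BQ,K)=29, d(BQ,MR)=143/4, d(BQ,W)=16, d(BQ,X)=37, d(BQ,Y)=39/2
step 3: merge (K,X) at d=12, Q=-353/2; branch lengths K→221/16, X→-29/16; new cluster KX
  updated: d(BQ,KX)=27, d(KX,MR)=99/4, d(KX,W)=27/2, d(KX,Y)=11
step 4: merge (KX,MR) at d=99/4, Q=-231/2; branch lengths KX→37/6, MR→223/12; new cluster KMRX
  updated: d(BQ,KMRX)=19, d(KMRX,W)=81/8, d(KMRX,Y)=31/8
step 5: merge (BQ,W) at d=16, Q=-413/8; branch lengths BQ→459/32, W→53/32; new cluster BQW
  updated: d(BQW,KMRX)=105/16, d(BQW,Y)=13/4
step 6: merge (BQW,KMRX) at d=105/16, Q=-219/16; branch lengths BQW→95/32, KMRX→115/32; new cluster BKMQRWX
  updated: d(BKMQRWX,Y)=9/32
step 7: merge (BKMQRWX,Y) at d=9/32; branch lengths BKMQRWX→9/64, Y→9/64; new cluster BKMQRWXY
final tree: ((((B:13/4,Q:-1/4):459/32,W:53/32):95/32,((K:221/16,X:-29/16):37/6,(M:-1/6,R:13/6):223/12):115/32):9/64,Y:9/64)
total length: 2067/32

((((B:13/4,Q:-1/4):459/32,W:53/32):95/32,((K:221/16,X:-29/16):37/6,(M:-1/6,R:13/6):223/12):115/32):9/64,Y:9/64)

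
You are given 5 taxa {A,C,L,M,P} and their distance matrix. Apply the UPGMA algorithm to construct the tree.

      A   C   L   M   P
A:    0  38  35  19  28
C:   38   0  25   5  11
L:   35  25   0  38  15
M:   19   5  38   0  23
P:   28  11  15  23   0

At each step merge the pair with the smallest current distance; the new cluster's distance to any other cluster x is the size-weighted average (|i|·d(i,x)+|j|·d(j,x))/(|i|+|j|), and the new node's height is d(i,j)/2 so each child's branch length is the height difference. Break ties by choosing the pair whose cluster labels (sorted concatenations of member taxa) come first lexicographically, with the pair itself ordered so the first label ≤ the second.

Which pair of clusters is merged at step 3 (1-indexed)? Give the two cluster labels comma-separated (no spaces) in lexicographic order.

CM,LP

1. join C+M (d=5) ⇒ CM; edges |C|=5/2, |M|=5/2
  updated: d(A,CM)=57/2, d(CM,L)=63/2, d(CM,P)=17
2. join L+P (d=15) ⇒ LP; edges |L|=15/2, |P|=15/2
  updated: d(A,LP)=63/2, d(CM,LP)=97/4
3. join CM+LP (d=97/4) ⇒ CLMP; edges |CM|=77/8, |LP|=37/8
  updated: d(A,CLMP)=30
4. join A+CLMP (d=30) ⇒ ACLMP; edges |A|=15, |CLMP|=23/8
final tree: (A:15,((C:5/2,M:5/2):77/8,(L:15/2,P:15/2):37/8):23/8)
total length: 417/8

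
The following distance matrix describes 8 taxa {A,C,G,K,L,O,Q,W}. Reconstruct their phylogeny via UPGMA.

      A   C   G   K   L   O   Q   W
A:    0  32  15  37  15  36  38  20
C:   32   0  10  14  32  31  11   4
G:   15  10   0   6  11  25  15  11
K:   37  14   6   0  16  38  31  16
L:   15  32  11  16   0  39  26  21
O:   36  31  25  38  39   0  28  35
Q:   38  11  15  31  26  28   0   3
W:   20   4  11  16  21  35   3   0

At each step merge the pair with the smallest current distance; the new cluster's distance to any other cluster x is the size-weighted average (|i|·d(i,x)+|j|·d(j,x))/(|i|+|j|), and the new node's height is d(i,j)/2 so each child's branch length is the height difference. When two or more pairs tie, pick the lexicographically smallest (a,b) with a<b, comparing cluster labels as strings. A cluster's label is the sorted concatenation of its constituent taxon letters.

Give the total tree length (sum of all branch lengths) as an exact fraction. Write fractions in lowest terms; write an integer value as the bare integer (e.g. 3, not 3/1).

1. join Q+W (d=3) ⇒ QW; edges |Q|=3/2, |W|=3/2
  updated: d(A,QW)=29, d(C,QW)=15/2, d(G,QW)=13, d(K,QW)=47/2, d(L,QW)=47/2, d(O,QW)=63/2
2. join G+K (d=6) ⇒ GK; edges |G|=3, |K|=3
  updated: d(A,GK)=26, d(C,GK)=12, d(GK,L)=27/2, d(GK,O)=63/2, d(GK,QW)=73/4
3. join C+QW (d=15/2) ⇒ CQW; edges |C|=15/4, |QW|=9/4
  updated: d(A,CQW)=30, d(CQW,GK)=97/6, d(CQW,L)=79/3, d(CQW,O)=94/3
4. join GK+L (d=27/2) ⇒ GKL; edges |GK|=15/4, |L|=27/4
  updated: d(A,GKL)=67/3, d(CQW,GKL)=176/9, d(GKL,O)=34
5. join CQW+GKL (d=176/9) ⇒ CGKLQW; edges |CQW|=217/36, |GKL|=109/36
  updated: d(A,CGKLQW)=157/6, d(CGKLQW,O)=98/3
6. join A+CGKLQW (d=157/6) ⇒ ACGKLQW; edges |A|=157/12, |CGKLQW|=119/36
  updated: d(ACGKLQW,O)=232/7
7. join ACGKLQW+O (d=232/7) ⇒ ACGKLOQW; edges |ACGKLQW|=293/84, |O|=116/7
final tree: ((A:157/12,((C:15/4,(Q:3/2,W:3/2):9/4):217/36,((G:3,K:3):15/4,L:27/4):109/36):119/36):293/84,O:116/7)
total length: 17893/252

17893/252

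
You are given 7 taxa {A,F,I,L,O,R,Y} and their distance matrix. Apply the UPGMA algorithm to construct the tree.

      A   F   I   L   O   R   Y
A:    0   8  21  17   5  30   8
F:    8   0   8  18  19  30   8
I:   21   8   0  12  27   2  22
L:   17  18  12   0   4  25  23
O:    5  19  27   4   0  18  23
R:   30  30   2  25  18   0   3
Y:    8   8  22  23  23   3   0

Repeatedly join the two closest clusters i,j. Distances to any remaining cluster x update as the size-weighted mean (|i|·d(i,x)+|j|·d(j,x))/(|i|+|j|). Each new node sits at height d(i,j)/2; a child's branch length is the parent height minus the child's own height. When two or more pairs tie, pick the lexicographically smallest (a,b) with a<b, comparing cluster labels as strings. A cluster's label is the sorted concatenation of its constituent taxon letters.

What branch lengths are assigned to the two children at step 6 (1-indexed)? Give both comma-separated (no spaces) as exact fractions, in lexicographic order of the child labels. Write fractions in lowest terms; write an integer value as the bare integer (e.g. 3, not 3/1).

step 1: merge (I,R) at d=2; branch lengths I→1, R→1; new cluster IR
  updated: d(A,IR)=51/2, d(F,IR)=19, d(IR,L)=37/2, d(IR,O)=45/2, d(IR,Y)=25/2
step 2: merge (L,O) at d=4; branch lengths L→2, O→2; new cluster LO
  updated: d(A,LO)=11, d(F,LO)=37/2, d(IR,LO)=41/2, d(LO,Y)=23
step 3: merge (A,F) at d=8; branch lengths A→4, F→4; new cluster AF
  updated: d(AF,IR)=89/4, d(AF,LO)=59/4, d(AF,Y)=8
step 4: merge (AF,Y) at d=8; branch lengths AF→0, Y→4; new cluster AFY
  updated: d(AFY,IR)=19, d(AFY,LO)=35/2
step 5: merge (AFY,LO) at d=35/2; branch lengths AFY→19/4, LO→27/4; new cluster AFLOY
  updated: d(AFLOY,IR)=98/5
step 6: merge (AFLOY,IR) at d=98/5; branch lengths AFLOY→21/20, IR→44/5; new cluster AFILORY
final tree: ((((A:4,F:4):0,Y:4):19/4,(L:2,O:2):27/4):21/20,(I:1,R:1):44/5)
total length: 787/20

21/20,44/5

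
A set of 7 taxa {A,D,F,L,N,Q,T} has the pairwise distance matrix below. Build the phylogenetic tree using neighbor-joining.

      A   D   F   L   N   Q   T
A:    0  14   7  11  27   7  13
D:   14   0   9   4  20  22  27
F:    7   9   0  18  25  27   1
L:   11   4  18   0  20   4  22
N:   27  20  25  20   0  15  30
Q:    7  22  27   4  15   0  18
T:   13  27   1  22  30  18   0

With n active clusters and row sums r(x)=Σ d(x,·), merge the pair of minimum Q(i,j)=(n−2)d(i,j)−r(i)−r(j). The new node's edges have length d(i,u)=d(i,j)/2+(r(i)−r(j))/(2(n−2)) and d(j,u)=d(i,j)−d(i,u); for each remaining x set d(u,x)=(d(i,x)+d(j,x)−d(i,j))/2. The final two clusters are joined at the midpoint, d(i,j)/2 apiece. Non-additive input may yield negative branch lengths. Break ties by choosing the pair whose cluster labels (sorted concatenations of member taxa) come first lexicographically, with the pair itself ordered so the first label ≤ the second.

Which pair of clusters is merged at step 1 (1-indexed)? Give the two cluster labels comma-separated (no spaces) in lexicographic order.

iteration 1: select F,T (d=1, Q=-193); attach at lengths (-19/10, 29/10); label the merged cluster FT
  updated: d(A,FT)=19/2, d(D,FT)=35/2, d(FT,L)=39/2, d(FT,N)=27, d(FT,Q)=22
iteration 2: select A,FT (d=19/2, Q=-126); attach at lengths (11/8, 65/8); label the merged cluster AFT
  updated: d(AFT,D)=11, d(AFT,L)=21/2, d(AFT,N)=89/4, d(AFT,Q)=39/4
iteration 3: select D,L (d=4, Q=-167/2); attach at lengths (61/12, -13/12); label the merged cluster DL
  updated: d(AFT,DL)=35/4, d(DL,N)=18, d(DL,Q)=11
iteration 4: select AFT,DL (d=35/4, Q=-61); attach at lengths (41/8, 29/8); label the merged cluster ADFLT
  updated: d(ADFLT,N)=63/4, d(ADFLT,Q)=6
iteration 5: select ADFLT,N (d=63/4, Q=-147/4); attach at lengths (27/8, 99/8); label the merged cluster ADFLNT
  updated: d(ADFLNT,Q)=21/8
iteration 6: select ADFLNT,Q (d=21/8); attach at lengths (21/16, 21/16); label the merged cluster ADFLNQT
final tree: ((((A:11/8,(F:-19/10,T:29/10):65/8):41/8,(D:61/12,L:-13/12):29/8):27/8,N:99/8):21/16,Q:21/16)
total length: 333/8

F,T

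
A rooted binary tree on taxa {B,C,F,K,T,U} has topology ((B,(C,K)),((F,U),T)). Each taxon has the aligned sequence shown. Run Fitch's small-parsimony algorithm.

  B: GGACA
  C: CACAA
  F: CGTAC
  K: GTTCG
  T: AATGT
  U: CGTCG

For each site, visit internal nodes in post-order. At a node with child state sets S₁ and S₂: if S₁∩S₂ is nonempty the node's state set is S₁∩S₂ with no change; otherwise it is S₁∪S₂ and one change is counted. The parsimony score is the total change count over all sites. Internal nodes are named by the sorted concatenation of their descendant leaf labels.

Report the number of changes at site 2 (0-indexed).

site 0, node CK: C={C} ∪ K={G} → {C,G} (+1)
site 0, node BCK: B={G} ∩ CK={C,G} → {G} (+0)
site 0, node FU: F={C} ∩ U={C} → {C} (+0)
site 0, node FTU: FU={C} ∪ T={A} → {A,C} (+1)
site 0, node BCFKTU: BCK={G} ∪ FTU={A,C} → {A,C,G} (+1)
site 1, node CK: C={A} ∪ K={T} → {A,T} (+1)
site 1, node BCK: B={G} ∪ CK={A,T} → {A,G,T} (+1)
site 1, node FU: F={G} ∩ U={G} → {G} (+0)
site 1, node FTU: FU={G} ∪ T={A} → {A,G} (+1)
site 1, node BCFKTU: BCK={A,G,T} ∩ FTU={A,G} → {A,G} (+0)
site 2, node CK: C={C} ∪ K={T} → {C,T} (+1)
site 2, node BCK: B={A} ∪ CK={C,T} → {A,C,T} (+1)
site 2, node FU: F={T} ∩ U={T} → {T} (+0)
site 2, node FTU: FU={T} ∩ T={T} → {T} (+0)
site 2, node BCFKTU: BCK={A,C,T} ∩ FTU={T} → {T} (+0)
site 3, node CK: C={A} ∪ K={C} → {A,C} (+1)
site 3, node BCK: B={C} ∩ CK={A,C} → {C} (+0)
site 3, node FU: F={A} ∪ U={C} → {A,C} (+1)
site 3, node FTU: FU={A,C} ∪ T={G} → {A,C,G} (+1)
site 3, node BCFKTU: BCK={C} ∩ FTU={A,C,G} → {C} (+0)
site 4, node CK: C={A} ∪ K={G} → {A,G} (+1)
site 4, node BCK: B={A} ∩ CK={A,G} → {A} (+0)
site 4, node FU: F={C} ∪ U={G} → {C,G} (+1)
site 4, node FTU: FU={C,G} ∪ T={T} → {C,G,T} (+1)
site 4, node BCFKTU: BCK={A} ∪ FTU={C,G,T} → {A,C,G,T} (+1)
per-site changes: [3, 3, 2, 3, 4]; total = 15

2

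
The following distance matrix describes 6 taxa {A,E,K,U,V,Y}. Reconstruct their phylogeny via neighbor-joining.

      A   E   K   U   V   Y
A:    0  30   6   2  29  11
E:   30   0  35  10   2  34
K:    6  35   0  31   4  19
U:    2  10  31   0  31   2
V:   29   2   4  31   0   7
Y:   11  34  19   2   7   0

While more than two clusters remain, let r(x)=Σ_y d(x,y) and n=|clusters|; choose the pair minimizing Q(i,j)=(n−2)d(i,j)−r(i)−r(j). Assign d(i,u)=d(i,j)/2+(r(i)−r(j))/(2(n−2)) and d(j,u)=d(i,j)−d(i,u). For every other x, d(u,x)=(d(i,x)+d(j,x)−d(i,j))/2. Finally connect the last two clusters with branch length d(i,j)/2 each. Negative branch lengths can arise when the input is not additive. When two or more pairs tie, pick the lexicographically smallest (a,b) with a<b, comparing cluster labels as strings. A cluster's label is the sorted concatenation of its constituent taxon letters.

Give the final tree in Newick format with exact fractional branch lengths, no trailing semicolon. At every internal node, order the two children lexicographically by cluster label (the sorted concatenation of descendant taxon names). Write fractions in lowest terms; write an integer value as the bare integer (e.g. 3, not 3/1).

iteration 1: select E,V (d=2, Q=-176); attach at lengths (23/4, -15/4); label the merged cluster EV
  updated: d(A,EV)=57/2, d(EV,K)=37/2, d(EV,U)=39/2, d(EV,Y)=39/2
iteration 2: select EV,K (d=37/2, Q=-105); attach at lengths (67/6, 22/3); label the merged cluster EKV
  updated: d(A,EKV)=8, d(EKV,U)=16, d(EKV,Y)=10
iteration 3: select A,EKV (d=8, Q=-39); attach at lengths (3/4, 29/4); label the merged cluster AEKV
  updated: d(AEKV,U)=5, d(AEKV,Y)=13/2
iteration 4: select AEKV,U (d=5, Q=-27/2); attach at lengths (19/4, 1/4); label the merged cluster AEKUV
  updated: d(AEKUV,Y)=7/4
iteration 5: select AEKUV,Y (d=7/4); attach at lengths (7/8, 7/8); label the merged cluster AEKUVY
final tree: (((A:3/4,((E:23/4,V:-15/4):67/6,K:22/3):29/4):19/4,U:1/4):7/8,Y:7/8)
total length: 141/4

(((A:3/4,((E:23/4,V:-15/4):67/6,K:22/3):29/4):19/4,U:1/4):7/8,Y:7/8)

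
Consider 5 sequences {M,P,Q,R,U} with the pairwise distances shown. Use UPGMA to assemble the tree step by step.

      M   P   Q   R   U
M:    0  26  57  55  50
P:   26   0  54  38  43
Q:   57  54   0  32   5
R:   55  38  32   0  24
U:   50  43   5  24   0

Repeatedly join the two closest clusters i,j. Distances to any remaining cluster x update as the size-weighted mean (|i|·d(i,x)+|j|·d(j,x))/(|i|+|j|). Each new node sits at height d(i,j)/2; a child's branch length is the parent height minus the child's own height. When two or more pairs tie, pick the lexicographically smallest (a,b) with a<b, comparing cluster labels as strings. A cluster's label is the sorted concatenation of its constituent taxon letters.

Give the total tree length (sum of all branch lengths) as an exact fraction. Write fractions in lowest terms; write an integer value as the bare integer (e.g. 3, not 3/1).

step 1: merge (Q,U) at d=5; branch lengths Q→5/2, U→5/2; new cluster QU
  updated: d(M,QU)=107/2, d(P,QU)=97/2, d(QU,R)=28
step 2: merge (M,P) at d=26; branch lengths M→13, P→13; new cluster MP
  updated: d(MP,QU)=51, d(MP,R)=93/2
step 3: merge (QU,R) at d=28; branch lengths QU→23/2, R→14; new cluster QRU
  updated: d(MP,QRU)=99/2
step 4: merge (MP,QRU) at d=99/2; branch lengths MP→47/4, QRU→43/4; new cluster MPQRU
final tree: ((M:13,P:13):47/4,((Q:5/2,U:5/2):23/2,R:14):43/4)
total length: 79

79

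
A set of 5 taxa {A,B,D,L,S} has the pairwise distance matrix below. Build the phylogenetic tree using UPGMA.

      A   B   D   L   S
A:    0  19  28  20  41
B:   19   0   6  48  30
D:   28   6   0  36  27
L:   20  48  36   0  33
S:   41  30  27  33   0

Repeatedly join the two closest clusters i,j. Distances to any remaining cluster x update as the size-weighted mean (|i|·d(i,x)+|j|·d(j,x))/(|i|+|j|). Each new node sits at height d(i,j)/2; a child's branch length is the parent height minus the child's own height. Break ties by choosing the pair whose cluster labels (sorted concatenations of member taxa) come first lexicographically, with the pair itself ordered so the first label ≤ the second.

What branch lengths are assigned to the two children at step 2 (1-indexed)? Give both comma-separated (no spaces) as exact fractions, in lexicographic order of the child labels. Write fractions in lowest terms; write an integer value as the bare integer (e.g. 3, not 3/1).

10,10

1. join B+D (d=6) ⇒ BD; edges |B|=3, |D|=3
  updated: d(A,BD)=47/2, d(BD,L)=42, d(BD,S)=57/2
2. join A+L (d=20) ⇒ AL; edges |A|=10, |L|=10
  updated: d(AL,BD)=131/4, d(AL,S)=37
3. join BD+S (d=57/2) ⇒ BDS; edges |BD|=45/4, |S|=57/4
  updated: d(AL,BDS)=205/6
4. join AL+BDS (d=205/6) ⇒ ABDLS; edges |AL|=85/12, |BDS|=17/6
final tree: ((A:10,L:10):85/12,((B:3,D:3):45/4,S:57/4):17/6)
total length: 737/12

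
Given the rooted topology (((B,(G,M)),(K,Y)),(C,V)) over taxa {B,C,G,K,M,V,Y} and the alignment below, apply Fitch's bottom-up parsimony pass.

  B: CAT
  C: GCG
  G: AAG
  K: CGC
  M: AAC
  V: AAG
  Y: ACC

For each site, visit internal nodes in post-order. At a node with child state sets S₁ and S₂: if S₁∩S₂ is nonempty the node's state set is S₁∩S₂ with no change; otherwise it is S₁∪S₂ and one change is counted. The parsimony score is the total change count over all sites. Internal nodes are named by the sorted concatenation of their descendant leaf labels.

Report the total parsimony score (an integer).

9

GM@0: {A} ∩ {A} = {A} (intersection, +0)
BGM@0: {C} ∪ {A} = {A,C} (union, +1)
KY@0: {C} ∪ {A} = {A,C} (union, +1)
BGKMY@0: {A,C} ∩ {A,C} = {A,C} (intersection, +0)
CV@0: {G} ∪ {A} = {A,G} (union, +1)
BCGKMVY@0: {A,C} ∩ {A,G} = {A} (intersection, +0)
GM@1: {A} ∩ {A} = {A} (intersection, +0)
BGM@1: {A} ∩ {A} = {A} (intersection, +0)
KY@1: {G} ∪ {C} = {C,G} (union, +1)
BGKMY@1: {A} ∪ {C,G} = {A,C,G} (union, +1)
CV@1: {C} ∪ {A} = {A,C} (union, +1)
BCGKMVY@1: {A,C,G} ∩ {A,C} = {A,C} (intersection, +0)
GM@2: {G} ∪ {C} = {C,G} (union, +1)
BGM@2: {T} ∪ {C,G} = {C,G,T} (union, +1)
KY@2: {C} ∩ {C} = {C} (intersection, +0)
BGKMY@2: {C,G,T} ∩ {C} = {C} (intersection, +0)
CV@2: {G} ∩ {G} = {G} (intersection, +0)
BCGKMVY@2: {C} ∪ {G} = {C,G} (union, +1)
per-site changes: [3, 3, 3]; total = 9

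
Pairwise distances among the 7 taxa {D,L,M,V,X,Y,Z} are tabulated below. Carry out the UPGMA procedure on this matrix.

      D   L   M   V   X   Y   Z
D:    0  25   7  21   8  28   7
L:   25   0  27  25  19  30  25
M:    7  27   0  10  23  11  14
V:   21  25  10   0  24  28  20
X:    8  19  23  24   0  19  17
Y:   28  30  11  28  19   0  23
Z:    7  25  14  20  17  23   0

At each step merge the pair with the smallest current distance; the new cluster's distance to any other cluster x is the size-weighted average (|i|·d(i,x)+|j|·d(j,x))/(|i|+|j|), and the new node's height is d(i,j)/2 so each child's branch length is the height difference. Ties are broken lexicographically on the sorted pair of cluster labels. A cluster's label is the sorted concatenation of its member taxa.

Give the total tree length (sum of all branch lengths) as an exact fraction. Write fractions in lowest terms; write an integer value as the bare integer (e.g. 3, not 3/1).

iteration 1: select D,M (d=7); attach at lengths (7/2, 7/2); label the merged cluster DM
  updated: d(DM,L)=26, d(DM,V)=31/2, d(DM,X)=31/2, d(DM,Y)=39/2, d(DM,Z)=21/2
iteration 2: select DM,Z (d=21/2); attach at lengths (7/4, 21/4); label the merged cluster DMZ
  updated: d(DMZ,L)=77/3, d(DMZ,V)=17, d(DMZ,X)=16, d(DMZ,Y)=62/3
iteration 3: select DMZ,X (d=16); attach at lengths (11/4, 8); label the merged cluster DMXZ
  updated: d(DMXZ,L)=24, d(DMXZ,V)=75/4, d(DMXZ,Y)=81/4
iteration 4: select DMXZ,V (d=75/4); attach at lengths (11/8, 75/8); label the merged cluster DMVXZ
  updated: d(DMVXZ,L)=121/5, d(DMVXZ,Y)=109/5
iteration 5: select DMVXZ,Y (d=109/5); attach at lengths (61/40, 109/10); label the merged cluster DMVXYZ
  updated: d(DMVXYZ,L)=151/6
iteration 6: select DMVXYZ,L (d=151/6); attach at lengths (101/60, 151/12); label the merged cluster DLMVXYZ
final tree: ((((((D:7/2,M:7/2):7/4,Z:21/4):11/4,X:8):11/8,V:75/8):61/40,Y:109/10):101/60,L:151/12)
total length: 7463/120

7463/120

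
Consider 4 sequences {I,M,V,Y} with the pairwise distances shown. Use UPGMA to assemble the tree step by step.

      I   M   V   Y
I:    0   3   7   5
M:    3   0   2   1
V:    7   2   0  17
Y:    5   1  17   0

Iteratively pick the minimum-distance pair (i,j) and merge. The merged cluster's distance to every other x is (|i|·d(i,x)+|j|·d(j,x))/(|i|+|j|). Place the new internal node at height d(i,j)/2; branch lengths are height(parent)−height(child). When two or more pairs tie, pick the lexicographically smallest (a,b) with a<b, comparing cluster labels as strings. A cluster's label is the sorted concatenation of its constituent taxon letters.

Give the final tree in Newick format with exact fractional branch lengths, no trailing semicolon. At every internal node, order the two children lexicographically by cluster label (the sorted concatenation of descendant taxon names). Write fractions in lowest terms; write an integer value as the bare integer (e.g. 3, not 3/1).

iteration 1: select M,Y (d=1); attach at lengths (1/2, 1/2); label the merged cluster MY
  updated: d(I,MY)=4, d(MY,V)=19/2
iteration 2: select I,MY (d=4); attach at lengths (2, 3/2); label the merged cluster IMY
  updated: d(IMY,V)=26/3
iteration 3: select IMY,V (d=26/3); attach at lengths (7/3, 13/3); label the merged cluster IMVY
final tree: ((I:2,(M:1/2,Y:1/2):3/2):7/3,V:13/3)
total length: 67/6

((I:2,(M:1/2,Y:1/2):3/2):7/3,V:13/3)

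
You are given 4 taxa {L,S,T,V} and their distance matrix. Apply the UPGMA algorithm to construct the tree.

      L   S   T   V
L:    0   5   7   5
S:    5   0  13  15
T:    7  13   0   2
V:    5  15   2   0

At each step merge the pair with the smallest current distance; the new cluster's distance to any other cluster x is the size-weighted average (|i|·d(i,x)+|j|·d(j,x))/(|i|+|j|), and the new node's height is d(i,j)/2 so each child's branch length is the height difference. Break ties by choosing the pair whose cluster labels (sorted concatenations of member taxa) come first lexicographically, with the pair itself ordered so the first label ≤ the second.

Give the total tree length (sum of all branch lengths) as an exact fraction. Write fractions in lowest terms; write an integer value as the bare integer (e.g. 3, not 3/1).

27/2

1. join T+V (d=2) ⇒ TV; edges |T|=1, |V|=1
  updated: d(L,TV)=6, d(S,TV)=14
2. join L+S (d=5) ⇒ LS; edges |L|=5/2, |S|=5/2
  updated: d(LS,TV)=10
3. join LS+TV (d=10) ⇒ LSTV; edges |LS|=5/2, |TV|=4
final tree: ((L:5/2,S:5/2):5/2,(T:1,V:1):4)
total length: 27/2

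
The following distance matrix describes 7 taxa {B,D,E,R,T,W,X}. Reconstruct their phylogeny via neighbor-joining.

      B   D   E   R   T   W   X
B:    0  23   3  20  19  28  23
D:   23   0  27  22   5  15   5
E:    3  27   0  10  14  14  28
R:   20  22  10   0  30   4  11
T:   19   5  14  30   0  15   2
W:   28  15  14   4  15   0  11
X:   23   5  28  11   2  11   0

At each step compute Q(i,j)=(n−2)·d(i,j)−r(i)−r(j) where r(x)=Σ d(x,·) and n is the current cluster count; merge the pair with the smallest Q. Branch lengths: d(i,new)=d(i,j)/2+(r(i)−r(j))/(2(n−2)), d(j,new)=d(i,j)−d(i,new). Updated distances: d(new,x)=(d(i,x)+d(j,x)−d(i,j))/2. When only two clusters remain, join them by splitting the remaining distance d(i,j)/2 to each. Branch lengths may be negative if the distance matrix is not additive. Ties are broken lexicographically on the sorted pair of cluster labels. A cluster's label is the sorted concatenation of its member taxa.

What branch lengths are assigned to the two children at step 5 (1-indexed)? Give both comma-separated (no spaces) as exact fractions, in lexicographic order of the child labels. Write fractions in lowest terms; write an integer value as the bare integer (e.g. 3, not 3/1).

step 1: merge (B,E) at d=3, Q=-197; branch lengths B→7/2, E→-1/2; new cluster BE
  updated: d(BE,D)=47/2, d(BE,R)=27/2, d(BE,T)=15, d(BE,W)=39/2, d(BE,X)=24
step 2: merge (R,W) at d=4, Q=-129; branch lengths R→4, W→0; new cluster RW
  updated: d(BE,RW)=29/2, d(D,RW)=33/2, d(RW,T)=41/2, d(RW,X)=9
step 3: merge (BE,RW) at d=29/2, Q=-94; branch lengths BE→10, RW→9/2; new cluster BERW
  updated: d(BERW,D)=51/4, d(BERW,T)=21/2, d(BERW,X)=37/4
step 4: merge (BERW,X) at d=37/4, Q=-121/4; branch lengths BERW→139/16, X→9/16; new cluster BERWX
  updated: d(BERWX,D)=17/4, d(BERWX,T)=13/8
step 5: merge (BERWX,D) at d=17/4, Q=-87/8; branch lengths BERWX→7/16, D→61/16; new cluster BDERWX
  updated: d(BDERWX,T)=19/16
step 6: merge (BDERWX,T) at d=19/16; branch lengths BDERWX→19/32, T→19/32; new cluster BDERTWX
final tree: (((((B:7/2,E:-1/2):10,(R:4,W:0):9/2):139/16,X:9/16):7/16,D:61/16):19/32,T:19/32)
total length: 579/16

7/16,61/16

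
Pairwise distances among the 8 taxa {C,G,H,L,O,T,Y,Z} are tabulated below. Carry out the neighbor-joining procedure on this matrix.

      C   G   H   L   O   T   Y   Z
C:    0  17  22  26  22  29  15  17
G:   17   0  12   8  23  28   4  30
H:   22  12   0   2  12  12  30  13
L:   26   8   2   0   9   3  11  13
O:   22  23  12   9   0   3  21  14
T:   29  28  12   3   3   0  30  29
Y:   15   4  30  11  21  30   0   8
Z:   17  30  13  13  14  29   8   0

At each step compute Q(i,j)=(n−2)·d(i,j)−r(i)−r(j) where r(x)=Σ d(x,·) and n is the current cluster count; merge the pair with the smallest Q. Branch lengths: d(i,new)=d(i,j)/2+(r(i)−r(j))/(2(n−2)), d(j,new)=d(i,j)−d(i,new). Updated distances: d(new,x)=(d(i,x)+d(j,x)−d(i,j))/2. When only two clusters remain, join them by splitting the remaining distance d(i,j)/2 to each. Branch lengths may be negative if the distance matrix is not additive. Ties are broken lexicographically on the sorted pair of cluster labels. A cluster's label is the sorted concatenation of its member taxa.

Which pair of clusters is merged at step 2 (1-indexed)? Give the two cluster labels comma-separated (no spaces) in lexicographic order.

step 1: merge (O,T) at d=3, Q=-220; branch lengths O→-1, T→4; new cluster OT
  updated: d(C,OT)=24, d(G,OT)=24, d(H,OT)=21/2, d(L,OT)=9/2, d(OT,Y)=24, d(OT,Z)=20
step 2: merge (G,Y) at d=4, Q=-167; branch lengths G→23/10, Y→17/10; new cluster GY
  updated: d(C,GY)=14, d(GY,H)=19, d(GY,L)=15/2, d(GY,OT)=22, d(GY,Z)=17
step 3: merge (C,GY) at d=14, Q=-253/2; branch lengths C→159/16, GY→65/16; new cluster CGY
  updated: d(CGY,H)=27/2, d(CGY,L)=39/4, d(CGY,OT)=16, d(CGY,Z)=10
step 4: merge (CGY,Z) at d=10, Q=-301/4; branch lengths CGY→31/8, Z→49/8; new cluster CGYZ
  updated: d(CGYZ,H)=33/4, d(CGYZ,L)=51/8, d(CGYZ,OT)=13
step 5: merge (CGYZ,H) at d=33/4, Q=-255/8; branch lengths CGYZ→187/32, H→77/32; new cluster CGHYZ
  updated: d(CGHYZ,L)=1/16, d(CGHYZ,OT)=61/8
step 6: merge (CGHYZ,L) at d=1/16, Q=-195/16; branch lengths CGHYZ→51/32, L→-49/32; new cluster CGHLYZ
  updated: d(CGHLYZ,OT)=193/32
step 7: merge (CGHLYZ,OT) at d=193/32; branch lengths CGHLYZ→193/64, OT→193/64; new cluster CGHLOTYZ
final tree: (((((C:159/16,(G:23/10,Y:17/10):65/16):31/8,Z:49/8):187/32,H:77/32):51/32,L:-49/32):193/64,(O:-1,T:4):193/64)
total length: 1451/32

G,Y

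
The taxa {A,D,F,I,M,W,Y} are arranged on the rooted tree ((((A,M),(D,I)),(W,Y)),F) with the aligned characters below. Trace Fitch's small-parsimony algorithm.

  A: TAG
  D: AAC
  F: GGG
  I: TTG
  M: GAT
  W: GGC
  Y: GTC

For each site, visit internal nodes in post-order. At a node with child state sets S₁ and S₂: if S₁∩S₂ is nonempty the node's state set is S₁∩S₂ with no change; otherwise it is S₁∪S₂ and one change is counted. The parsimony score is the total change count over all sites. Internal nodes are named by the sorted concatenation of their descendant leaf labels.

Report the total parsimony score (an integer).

9

AM@0: {T} ∪ {G} = {G,T} (union, +1)
DI@0: {A} ∪ {T} = {A,T} (union, +1)
ADIM@0: {G,T} ∩ {A,T} = {T} (intersection, +0)
WY@0: {G} ∩ {G} = {G} (intersection, +0)
ADIMWY@0: {T} ∪ {G} = {G,T} (union, +1)
ADFIMWY@0: {G,T} ∩ {G} = {G} (intersection, +0)
AM@1: {A} ∩ {A} = {A} (intersection, +0)
DI@1: {A} ∪ {T} = {A,T} (union, +1)
ADIM@1: {A} ∩ {A,T} = {A} (intersection, +0)
WY@1: {G} ∪ {T} = {G,T} (union, +1)
ADIMWY@1: {A} ∪ {G,T} = {A,G,T} (union, +1)
ADFIMWY@1: {A,G,T} ∩ {G} = {G} (intersection, +0)
AM@2: {G} ∪ {T} = {G,T} (union, +1)
DI@2: {C} ∪ {G} = {C,G} (union, +1)
ADIM@2: {G,T} ∩ {C,G} = {G} (intersection, +0)
WY@2: {C} ∩ {C} = {C} (intersection, +0)
ADIMWY@2: {G} ∪ {C} = {C,G} (union, +1)
ADFIMWY@2: {C,G} ∩ {G} = {G} (intersection, +0)
per-site changes: [3, 3, 3]; total = 9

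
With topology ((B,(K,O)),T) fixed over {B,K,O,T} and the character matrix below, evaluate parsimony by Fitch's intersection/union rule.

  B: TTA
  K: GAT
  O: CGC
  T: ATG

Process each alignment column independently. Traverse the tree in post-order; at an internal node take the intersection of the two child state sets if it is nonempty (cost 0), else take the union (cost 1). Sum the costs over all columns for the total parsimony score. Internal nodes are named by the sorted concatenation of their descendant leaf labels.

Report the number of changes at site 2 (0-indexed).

site 0, node KO: K={G} ∪ O={C} → {C,G} (+1)
site 0, node BKO: B={T} ∪ KO={C,G} → {C,G,T} (+1)
site 0, node BKOT: BKO={C,G,T} ∪ T={A} → {A,C,G,T} (+1)
site 1, node KO: K={A} ∪ O={G} → {A,G} (+1)
site 1, node BKO: B={T} ∪ KO={A,G} → {A,G,T} (+1)
site 1, node BKOT: BKO={A,G,T} ∩ T={T} → {T} (+0)
site 2, node KO: K={T} ∪ O={C} → {C,T} (+1)
site 2, node BKO: B={A} ∪ KO={C,T} → {A,C,T} (+1)
site 2, node BKOT: BKO={A,C,T} ∪ T={G} → {A,C,G,T} (+1)
per-site changes: [3, 2, 3]; total = 8

3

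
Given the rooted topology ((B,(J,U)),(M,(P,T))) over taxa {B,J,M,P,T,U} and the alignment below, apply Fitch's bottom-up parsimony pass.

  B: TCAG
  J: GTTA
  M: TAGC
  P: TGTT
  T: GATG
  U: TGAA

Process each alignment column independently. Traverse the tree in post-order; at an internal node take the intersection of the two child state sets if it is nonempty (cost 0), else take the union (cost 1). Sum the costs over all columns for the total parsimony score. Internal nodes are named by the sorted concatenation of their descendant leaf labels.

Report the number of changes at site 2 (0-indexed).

[col 0] JU: children J:{G}, U:{T} ∪→ {G,T}; cost 1
[col 0] BJU: children B:{T}, JU:{G,T} ∩→ {T}; cost 0
[col 0] PT: children P:{T}, T:{G} ∪→ {G,T}; cost 1
[col 0] MPT: children M:{T}, PT:{G,T} ∩→ {T}; cost 0
[col 0] BJMPTU: children BJU:{T}, MPT:{T} ∩→ {T}; cost 0
[col 1] JU: children J:{T}, U:{G} ∪→ {G,T}; cost 1
[col 1] BJU: children B:{C}, JU:{G,T} ∪→ {C,G,T}; cost 1
[col 1] PT: children P:{G}, T:{A} ∪→ {A,G}; cost 1
[col 1] MPT: children M:{A}, PT:{A,G} ∩→ {A}; cost 0
[col 1] BJMPTU: children BJU:{C,G,T}, MPT:{A} ∪→ {A,C,G,T}; cost 1
[col 2] JU: children J:{T}, U:{A} ∪→ {A,T}; cost 1
[col 2] BJU: children B:{A}, JU:{A,T} ∩→ {A}; cost 0
[col 2] PT: children P:{T}, T:{T} ∩→ {T}; cost 0
[col 2] MPT: children M:{G}, PT:{T} ∪→ {G,T}; cost 1
[col 2] BJMPTU: children BJU:{A}, MPT:{G,T} ∪→ {A,G,T}; cost 1
[col 3] JU: children J:{A}, U:{A} ∩→ {A}; cost 0
[col 3] BJU: children B:{G}, JU:{A} ∪→ {A,G}; cost 1
[col 3] PT: children P:{T}, T:{G} ∪→ {G,T}; cost 1
[col 3] MPT: children M:{C}, PT:{G,T} ∪→ {C,G,T}; cost 1
[col 3] BJMPTU: children BJU:{A,G}, MPT:{C,G,T} ∩→ {G}; cost 0
per-site changes: [2, 4, 3, 3]; total = 12

3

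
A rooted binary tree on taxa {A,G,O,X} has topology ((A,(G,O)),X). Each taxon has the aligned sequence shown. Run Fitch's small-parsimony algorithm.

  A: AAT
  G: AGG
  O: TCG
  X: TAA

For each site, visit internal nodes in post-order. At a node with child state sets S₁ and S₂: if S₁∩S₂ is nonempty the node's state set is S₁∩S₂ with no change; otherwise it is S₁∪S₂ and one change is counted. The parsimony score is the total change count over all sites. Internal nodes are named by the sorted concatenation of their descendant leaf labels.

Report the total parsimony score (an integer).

site 0, node GO: G={A} ∪ O={T} → {A,T} (+1)
site 0, node AGO: A={A} ∩ GO={A,T} → {A} (+0)
site 0, node AGOX: AGO={A} ∪ X={T} → {A,T} (+1)
site 1, node GO: G={G} ∪ O={C} → {C,G} (+1)
site 1, node AGO: A={A} ∪ GO={C,G} → {A,C,G} (+1)
site 1, node AGOX: AGO={A,C,G} ∩ X={A} → {A} (+0)
site 2, node GO: G={G} ∩ O={G} → {G} (+0)
site 2, node AGO: A={T} ∪ GO={G} → {G,T} (+1)
site 2, node AGOX: AGO={G,T} ∪ X={A} → {A,G,T} (+1)
per-site changes: [2, 2, 2]; total = 6

6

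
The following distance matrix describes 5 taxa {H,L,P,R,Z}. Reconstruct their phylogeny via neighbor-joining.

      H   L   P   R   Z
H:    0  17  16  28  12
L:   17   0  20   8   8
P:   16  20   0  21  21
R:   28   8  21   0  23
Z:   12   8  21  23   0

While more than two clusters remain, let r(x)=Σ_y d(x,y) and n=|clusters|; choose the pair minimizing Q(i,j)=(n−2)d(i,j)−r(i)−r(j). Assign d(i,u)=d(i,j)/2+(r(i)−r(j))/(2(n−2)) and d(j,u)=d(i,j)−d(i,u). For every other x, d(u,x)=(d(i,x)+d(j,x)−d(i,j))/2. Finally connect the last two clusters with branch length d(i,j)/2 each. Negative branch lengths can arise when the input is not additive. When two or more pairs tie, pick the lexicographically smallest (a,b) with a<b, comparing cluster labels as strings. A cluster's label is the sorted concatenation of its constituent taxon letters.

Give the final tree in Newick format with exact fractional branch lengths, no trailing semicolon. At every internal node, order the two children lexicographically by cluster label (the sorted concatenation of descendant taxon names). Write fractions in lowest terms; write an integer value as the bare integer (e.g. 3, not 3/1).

(((H:25/4,P:39/4):13/4,(L:-1/2,R:17/2):25/4):21/8,Z:21/8)

1. join L+R (d=8, Q=-109) ⇒ LR; edges |L|=-1/2, |R|=17/2
  updated: d(H,LR)=37/2, d(LR,P)=33/2, d(LR,Z)=23/2
2. join H+P (d=16, Q=-68) ⇒ HP; edges |H|=25/4, |P|=39/4
  updated: d(HP,LR)=19/2, d(HP,Z)=17/2
3. join HP+LR (d=19/2, Q=-59/2) ⇒ HLPR; edges |HP|=13/4, |LR|=25/4
  updated: d(HLPR,Z)=21/4
4. join HLPR+Z (d=21/4) ⇒ HLPRZ; edges |HLPR|=21/8, |Z|=21/8
final tree: (((H:25/4,P:39/4):13/4,(L:-1/2,R:17/2):25/4):21/8,Z:21/8)
total length: 155/4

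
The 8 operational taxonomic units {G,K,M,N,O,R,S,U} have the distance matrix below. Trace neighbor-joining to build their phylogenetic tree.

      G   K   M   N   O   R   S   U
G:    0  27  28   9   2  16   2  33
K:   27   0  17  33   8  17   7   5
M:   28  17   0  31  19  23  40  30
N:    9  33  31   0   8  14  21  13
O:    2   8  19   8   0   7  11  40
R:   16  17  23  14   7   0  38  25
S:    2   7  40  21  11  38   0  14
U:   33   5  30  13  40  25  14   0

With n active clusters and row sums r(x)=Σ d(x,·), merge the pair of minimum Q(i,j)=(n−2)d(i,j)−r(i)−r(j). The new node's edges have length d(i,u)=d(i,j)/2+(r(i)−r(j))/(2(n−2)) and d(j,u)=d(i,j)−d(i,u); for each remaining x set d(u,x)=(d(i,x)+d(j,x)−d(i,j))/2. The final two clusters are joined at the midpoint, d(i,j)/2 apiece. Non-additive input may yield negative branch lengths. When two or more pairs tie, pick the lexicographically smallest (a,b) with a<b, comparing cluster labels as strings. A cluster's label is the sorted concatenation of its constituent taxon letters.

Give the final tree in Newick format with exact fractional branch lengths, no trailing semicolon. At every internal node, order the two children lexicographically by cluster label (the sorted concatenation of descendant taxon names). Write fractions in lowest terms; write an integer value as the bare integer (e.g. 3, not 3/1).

(((G:111/64,((K:-4/3,U:19/3):37/10,S:43/10):577/64):73/64,((M:541/32,R:195/32):47/16,O:-23/16):153/64):407/128,N:407/128)

1. join K+U (d=5, Q=-244) ⇒ KU; edges |K|=-4/3, |U|=19/3
  updated: d(G,KU)=55/2, d(KU,M)=21, d(KU,N)=41/2, d(KU,O)=43/2, d(KU,R)=37/2, d(KU,S)=8
2. join KU+S (d=8, Q=-197) ⇒ KSU; edges |KU|=37/10, |S|=43/10
  updated: d(G,KSU)=43/4, d(KSU,M)=53/2, d(KSU,N)=67/4, d(KSU,O)=49/4, d(KSU,R)=97/4
3. join M+R (d=23, Q=-479/4) ⇒ MR; edges |M|=541/32, |R|=195/32
  updated: d(G,MR)=21/2, d(KSU,MR)=111/8, d(MR,N)=11, d(MR,O)=3/2
4. join MR+O (d=3/2, Q=-449/8) ⇒ MOR; edges |MR|=47/16, |O|=-23/16
  updated: d(G,MOR)=11/2, d(KSU,MOR)=197/16, d(MOR,N)=35/4
5. join G+KSU (d=43/4, Q=-697/16) ⇒ GKSU; edges |G|=111/64, |KSU|=577/64
  updated: d(GKSU,MOR)=113/32, d(GKSU,N)=15/2
6. join GKSU+MOR (d=113/32, Q=-633/32) ⇒ GKMORSU; edges |GKSU|=73/64, |MOR|=153/64
  updated: d(GKMORSU,N)=407/64
7. join GKMORSU+N (d=407/64) ⇒ GKMNORSU; edges |GKMORSU|=407/128, |N|=407/128
final tree: (((G:111/64,((K:-4/3,U:19/3):37/10,S:43/10):577/64):73/64,((M:541/32,R:195/32):47/16,O:-23/16):153/64):407/128,N:407/128)
total length: 3721/64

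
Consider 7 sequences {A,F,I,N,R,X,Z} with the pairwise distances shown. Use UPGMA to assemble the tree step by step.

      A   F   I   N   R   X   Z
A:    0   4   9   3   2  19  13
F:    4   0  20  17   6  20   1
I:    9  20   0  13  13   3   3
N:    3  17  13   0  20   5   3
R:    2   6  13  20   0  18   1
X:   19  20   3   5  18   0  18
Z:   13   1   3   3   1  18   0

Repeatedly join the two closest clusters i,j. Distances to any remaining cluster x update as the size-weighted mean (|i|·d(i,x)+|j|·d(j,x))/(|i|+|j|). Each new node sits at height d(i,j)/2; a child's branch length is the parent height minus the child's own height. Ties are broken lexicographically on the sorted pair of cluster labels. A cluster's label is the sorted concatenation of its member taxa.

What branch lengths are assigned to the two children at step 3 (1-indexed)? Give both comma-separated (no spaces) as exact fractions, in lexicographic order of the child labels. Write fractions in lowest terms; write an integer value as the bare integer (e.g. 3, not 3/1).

3/2,3/2

iteration 1: select F,Z (d=1); attach at lengths (1/2, 1/2); label the merged cluster FZ
  updated: d(A,FZ)=17/2, d(FZ,I)=23/2, d(FZ,N)=10, d(FZ,R)=7/2, d(FZ,X)=19
iteration 2: select A,R (d=2); attach at lengths (1, 1); label the merged cluster AR
  updated: d(AR,FZ)=6, d(AR,I)=11, d(AR,N)=23/2, d(AR,X)=37/2
iteration 3: select I,X (d=3); attach at lengths (3/2, 3/2); label the merged cluster IX
  updated: d(AR,IX)=59/4, d(FZ,IX)=61/4, d(IX,N)=9
iteration 4: select AR,FZ (d=6); attach at lengths (2, 5/2); label the merged cluster AFRZ
  updated: d(AFRZ,IX)=15, d(AFRZ,N)=43/4
iteration 5: select IX,N (d=9); attach at lengths (3, 9/2); label the merged cluster INX
  updated: d(AFRZ,INX)=163/12
iteration 6: select AFRZ,INX (d=163/12); attach at lengths (91/24, 55/24); label the merged cluster AFINRXZ
final tree: (((A:1,R:1):2,(F:1/2,Z:1/2):5/2):91/24,((I:3/2,X:3/2):3,N:9/2):55/24)
total length: 289/12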